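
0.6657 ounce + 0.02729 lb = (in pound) 0.0689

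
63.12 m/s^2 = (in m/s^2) 63.12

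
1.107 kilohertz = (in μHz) 1.107e+09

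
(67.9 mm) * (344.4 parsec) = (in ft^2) 7.767e+18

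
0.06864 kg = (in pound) 0.1513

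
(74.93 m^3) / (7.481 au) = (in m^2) 6.695e-11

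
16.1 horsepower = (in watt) 1.201e+04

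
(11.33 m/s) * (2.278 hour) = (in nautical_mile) 50.17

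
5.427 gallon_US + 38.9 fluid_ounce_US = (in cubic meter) 0.02169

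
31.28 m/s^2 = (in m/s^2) 31.28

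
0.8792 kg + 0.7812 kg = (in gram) 1660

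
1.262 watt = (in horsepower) 0.001692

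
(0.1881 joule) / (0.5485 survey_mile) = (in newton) 0.0002131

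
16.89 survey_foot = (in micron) 5.148e+06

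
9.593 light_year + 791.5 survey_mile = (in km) 9.076e+13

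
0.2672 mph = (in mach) 0.0003508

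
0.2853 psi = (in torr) 14.75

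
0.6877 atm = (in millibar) 696.8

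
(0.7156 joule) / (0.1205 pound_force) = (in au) 8.924e-12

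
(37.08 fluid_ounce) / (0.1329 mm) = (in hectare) 0.0008251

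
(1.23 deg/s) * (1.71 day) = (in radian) 3172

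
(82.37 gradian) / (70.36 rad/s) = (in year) 5.831e-10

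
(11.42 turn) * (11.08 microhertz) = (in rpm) 0.007592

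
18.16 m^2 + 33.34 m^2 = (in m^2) 51.5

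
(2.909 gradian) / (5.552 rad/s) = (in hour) 2.286e-06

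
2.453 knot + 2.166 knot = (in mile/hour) 5.315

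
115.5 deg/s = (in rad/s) 2.016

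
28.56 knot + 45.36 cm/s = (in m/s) 15.15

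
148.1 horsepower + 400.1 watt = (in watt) 1.108e+05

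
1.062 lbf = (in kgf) 0.4817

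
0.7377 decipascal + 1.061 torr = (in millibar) 1.415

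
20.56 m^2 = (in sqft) 221.3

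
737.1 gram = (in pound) 1.625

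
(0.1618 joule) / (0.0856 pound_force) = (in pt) 1205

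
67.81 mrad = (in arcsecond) 1.399e+04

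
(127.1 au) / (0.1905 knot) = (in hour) 5.389e+10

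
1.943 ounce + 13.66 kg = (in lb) 30.24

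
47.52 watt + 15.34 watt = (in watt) 62.86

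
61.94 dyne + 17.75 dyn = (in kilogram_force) 8.126e-05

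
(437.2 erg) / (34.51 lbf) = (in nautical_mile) 1.538e-10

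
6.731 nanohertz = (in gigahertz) 6.731e-18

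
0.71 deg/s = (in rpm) 0.1183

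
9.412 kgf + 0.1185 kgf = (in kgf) 9.53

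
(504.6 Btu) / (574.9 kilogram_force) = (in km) 0.09443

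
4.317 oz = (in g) 122.4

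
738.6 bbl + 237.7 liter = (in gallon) 3.108e+04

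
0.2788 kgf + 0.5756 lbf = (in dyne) 5.294e+05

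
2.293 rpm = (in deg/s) 13.76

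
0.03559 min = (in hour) 0.0005932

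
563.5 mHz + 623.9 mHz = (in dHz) 11.87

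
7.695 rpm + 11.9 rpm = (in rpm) 19.59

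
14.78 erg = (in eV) 9.225e+12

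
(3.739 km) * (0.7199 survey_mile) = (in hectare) 433.2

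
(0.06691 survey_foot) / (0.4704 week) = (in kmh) 2.581e-07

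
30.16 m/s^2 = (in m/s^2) 30.16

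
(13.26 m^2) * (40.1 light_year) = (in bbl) 3.164e+19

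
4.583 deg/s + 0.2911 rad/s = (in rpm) 3.544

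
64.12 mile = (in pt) 2.925e+08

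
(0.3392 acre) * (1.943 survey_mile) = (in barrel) 2.7e+07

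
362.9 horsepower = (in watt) 2.706e+05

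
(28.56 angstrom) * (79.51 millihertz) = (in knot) 4.414e-10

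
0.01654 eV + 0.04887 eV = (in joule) 1.048e-20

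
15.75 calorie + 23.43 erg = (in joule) 65.9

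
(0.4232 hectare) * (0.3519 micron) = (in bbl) 0.009367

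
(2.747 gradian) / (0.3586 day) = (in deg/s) 7.98e-05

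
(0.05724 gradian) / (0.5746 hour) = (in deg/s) 2.49e-05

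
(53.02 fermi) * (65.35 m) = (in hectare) 3.465e-16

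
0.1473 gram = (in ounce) 0.005196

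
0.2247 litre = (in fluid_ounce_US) 7.598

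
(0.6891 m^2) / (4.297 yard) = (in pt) 497.1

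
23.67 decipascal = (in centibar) 0.002367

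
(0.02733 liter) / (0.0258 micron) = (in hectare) 0.1059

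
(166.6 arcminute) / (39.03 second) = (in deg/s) 0.07114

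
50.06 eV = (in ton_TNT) 1.917e-27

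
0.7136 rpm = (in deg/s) 4.282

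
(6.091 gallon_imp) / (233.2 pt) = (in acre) 8.317e-05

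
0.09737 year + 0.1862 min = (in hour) 853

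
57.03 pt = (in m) 0.02012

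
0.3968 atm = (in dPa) 4.021e+05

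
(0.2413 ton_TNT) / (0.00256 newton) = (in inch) 1.553e+13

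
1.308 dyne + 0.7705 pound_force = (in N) 3.427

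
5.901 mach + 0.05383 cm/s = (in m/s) 2009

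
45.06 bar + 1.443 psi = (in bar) 45.16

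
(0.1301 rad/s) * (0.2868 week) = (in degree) 1.293e+06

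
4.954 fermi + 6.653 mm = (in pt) 18.86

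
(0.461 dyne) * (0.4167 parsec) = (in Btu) 5.618e+07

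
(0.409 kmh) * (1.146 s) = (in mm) 130.2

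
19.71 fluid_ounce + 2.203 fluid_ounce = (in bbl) 0.004076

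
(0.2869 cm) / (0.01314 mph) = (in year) 1.549e-08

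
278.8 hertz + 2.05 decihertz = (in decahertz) 27.9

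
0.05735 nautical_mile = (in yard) 116.2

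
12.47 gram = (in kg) 0.01247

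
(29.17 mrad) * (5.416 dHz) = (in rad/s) 0.0158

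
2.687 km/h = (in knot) 1.451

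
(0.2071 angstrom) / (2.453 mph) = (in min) 3.148e-13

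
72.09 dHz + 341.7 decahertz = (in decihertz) 3.424e+04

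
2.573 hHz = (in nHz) 2.573e+11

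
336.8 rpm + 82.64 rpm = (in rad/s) 43.92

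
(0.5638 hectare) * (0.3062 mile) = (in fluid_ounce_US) 9.395e+10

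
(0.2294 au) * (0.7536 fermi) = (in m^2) 2.586e-05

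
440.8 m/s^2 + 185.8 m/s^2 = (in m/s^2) 626.6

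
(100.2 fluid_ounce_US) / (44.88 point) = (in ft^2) 2.015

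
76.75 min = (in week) 0.007614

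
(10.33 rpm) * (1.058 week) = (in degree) 3.966e+07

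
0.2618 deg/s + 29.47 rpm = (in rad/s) 3.091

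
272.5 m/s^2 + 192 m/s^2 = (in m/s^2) 464.5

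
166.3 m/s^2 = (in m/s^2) 166.3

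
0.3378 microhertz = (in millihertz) 0.0003378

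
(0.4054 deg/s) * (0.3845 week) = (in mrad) 1.645e+06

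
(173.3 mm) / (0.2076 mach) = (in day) 2.838e-08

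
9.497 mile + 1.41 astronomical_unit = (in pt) 5.979e+14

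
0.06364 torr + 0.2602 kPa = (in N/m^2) 268.7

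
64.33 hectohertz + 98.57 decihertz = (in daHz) 644.3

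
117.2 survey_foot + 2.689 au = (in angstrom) 4.023e+21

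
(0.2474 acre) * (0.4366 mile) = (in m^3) 7.035e+05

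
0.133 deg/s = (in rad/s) 0.002321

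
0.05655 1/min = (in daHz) 9.425e-05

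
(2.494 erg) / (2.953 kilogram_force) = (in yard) 9.418e-09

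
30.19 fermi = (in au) 2.018e-25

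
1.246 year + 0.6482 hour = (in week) 64.97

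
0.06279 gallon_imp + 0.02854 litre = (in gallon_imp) 0.06907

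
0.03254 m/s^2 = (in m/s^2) 0.03254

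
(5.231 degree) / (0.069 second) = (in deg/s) 75.81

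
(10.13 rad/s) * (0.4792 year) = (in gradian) 9.746e+09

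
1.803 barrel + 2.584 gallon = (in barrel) 1.865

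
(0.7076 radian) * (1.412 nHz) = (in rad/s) 9.991e-10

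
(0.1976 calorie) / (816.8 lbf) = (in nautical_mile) 1.229e-07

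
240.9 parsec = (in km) 7.433e+15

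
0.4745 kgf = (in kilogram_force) 0.4745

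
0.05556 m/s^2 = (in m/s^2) 0.05556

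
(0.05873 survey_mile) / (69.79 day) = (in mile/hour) 3.506e-05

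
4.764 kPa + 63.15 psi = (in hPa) 4402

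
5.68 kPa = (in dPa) 5.68e+04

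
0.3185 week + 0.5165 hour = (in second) 1.945e+05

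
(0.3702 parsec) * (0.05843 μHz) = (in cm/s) 6.675e+10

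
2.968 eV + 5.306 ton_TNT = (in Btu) 2.104e+07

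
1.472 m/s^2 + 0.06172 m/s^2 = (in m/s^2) 1.534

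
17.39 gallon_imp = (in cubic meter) 0.07906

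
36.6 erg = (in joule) 3.66e-06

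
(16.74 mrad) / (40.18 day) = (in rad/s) 4.822e-09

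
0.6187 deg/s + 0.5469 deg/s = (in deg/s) 1.166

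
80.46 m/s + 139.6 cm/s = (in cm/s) 8186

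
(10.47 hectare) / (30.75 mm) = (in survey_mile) 2116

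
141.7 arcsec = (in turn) 0.0001093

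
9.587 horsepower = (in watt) 7149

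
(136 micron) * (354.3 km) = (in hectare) 0.004818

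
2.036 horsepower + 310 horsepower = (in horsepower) 312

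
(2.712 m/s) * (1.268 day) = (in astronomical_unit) 1.986e-06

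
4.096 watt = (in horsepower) 0.005493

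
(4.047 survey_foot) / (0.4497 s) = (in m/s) 2.743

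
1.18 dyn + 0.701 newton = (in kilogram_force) 0.07148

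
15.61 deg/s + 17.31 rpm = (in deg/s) 119.5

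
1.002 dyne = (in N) 1.002e-05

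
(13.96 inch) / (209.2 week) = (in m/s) 2.803e-09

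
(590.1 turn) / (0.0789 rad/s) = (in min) 783.2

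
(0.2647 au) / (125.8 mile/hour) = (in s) 7.041e+08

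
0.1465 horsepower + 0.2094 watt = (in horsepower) 0.1468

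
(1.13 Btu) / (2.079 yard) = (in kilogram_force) 63.95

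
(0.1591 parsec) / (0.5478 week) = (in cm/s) 1.482e+12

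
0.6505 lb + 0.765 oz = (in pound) 0.6983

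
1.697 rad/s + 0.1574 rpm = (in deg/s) 98.18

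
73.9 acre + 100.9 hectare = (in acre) 323.2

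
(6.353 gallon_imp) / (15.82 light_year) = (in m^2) 1.93e-19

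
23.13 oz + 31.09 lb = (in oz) 520.6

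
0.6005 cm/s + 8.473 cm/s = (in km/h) 0.3266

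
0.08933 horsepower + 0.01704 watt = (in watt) 66.63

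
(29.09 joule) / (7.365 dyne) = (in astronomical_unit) 2.64e-06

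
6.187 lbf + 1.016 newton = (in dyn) 2.854e+06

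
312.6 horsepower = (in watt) 2.331e+05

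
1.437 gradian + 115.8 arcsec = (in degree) 1.325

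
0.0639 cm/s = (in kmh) 0.0023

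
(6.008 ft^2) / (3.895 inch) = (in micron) 5.642e+06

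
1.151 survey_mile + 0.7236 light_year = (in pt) 1.941e+19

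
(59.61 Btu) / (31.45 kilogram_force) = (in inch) 8028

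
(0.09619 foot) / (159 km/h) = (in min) 1.106e-05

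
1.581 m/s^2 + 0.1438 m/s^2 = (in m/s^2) 1.725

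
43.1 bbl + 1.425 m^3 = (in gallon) 2187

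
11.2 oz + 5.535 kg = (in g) 5853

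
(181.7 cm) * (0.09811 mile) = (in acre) 0.07089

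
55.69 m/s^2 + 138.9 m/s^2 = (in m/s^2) 194.6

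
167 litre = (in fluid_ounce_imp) 5878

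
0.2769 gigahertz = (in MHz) 276.9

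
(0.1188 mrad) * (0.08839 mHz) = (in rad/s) 1.05e-08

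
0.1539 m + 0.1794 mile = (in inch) 1.137e+04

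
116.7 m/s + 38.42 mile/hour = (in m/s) 133.9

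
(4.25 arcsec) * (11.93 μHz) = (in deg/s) 1.408e-08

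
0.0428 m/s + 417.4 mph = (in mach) 0.5481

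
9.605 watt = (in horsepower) 0.01288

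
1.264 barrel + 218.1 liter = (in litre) 419.1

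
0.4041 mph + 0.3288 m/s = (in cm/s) 50.94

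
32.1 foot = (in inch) 385.2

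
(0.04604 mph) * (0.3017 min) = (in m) 0.3726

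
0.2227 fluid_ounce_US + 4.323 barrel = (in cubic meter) 0.6873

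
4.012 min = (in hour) 0.06687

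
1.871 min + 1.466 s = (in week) 0.000188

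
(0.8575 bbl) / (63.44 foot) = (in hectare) 7.05e-07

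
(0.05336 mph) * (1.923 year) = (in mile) 898.9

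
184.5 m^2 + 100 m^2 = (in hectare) 0.02845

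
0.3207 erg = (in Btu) 3.04e-11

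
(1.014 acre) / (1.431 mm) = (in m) 2.868e+06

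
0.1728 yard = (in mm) 158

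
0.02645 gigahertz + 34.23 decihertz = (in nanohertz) 2.645e+16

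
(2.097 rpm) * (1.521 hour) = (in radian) 1202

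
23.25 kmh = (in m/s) 6.458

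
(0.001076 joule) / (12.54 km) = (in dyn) 0.008581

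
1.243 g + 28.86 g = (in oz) 1.062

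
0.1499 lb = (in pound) 0.1499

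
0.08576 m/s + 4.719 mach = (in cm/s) 1.607e+05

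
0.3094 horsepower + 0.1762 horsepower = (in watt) 362.1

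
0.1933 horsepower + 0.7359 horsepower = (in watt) 692.9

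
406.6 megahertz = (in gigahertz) 0.4066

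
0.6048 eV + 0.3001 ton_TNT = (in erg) 1.256e+16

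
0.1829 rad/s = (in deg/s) 10.48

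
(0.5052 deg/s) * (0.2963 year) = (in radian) 8.239e+04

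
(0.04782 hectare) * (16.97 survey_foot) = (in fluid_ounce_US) 8.364e+07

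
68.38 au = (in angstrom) 1.023e+23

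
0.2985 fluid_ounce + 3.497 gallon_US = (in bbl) 0.08332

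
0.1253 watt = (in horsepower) 0.000168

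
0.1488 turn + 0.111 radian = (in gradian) 66.59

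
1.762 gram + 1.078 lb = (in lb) 1.082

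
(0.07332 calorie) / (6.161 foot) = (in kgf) 0.01666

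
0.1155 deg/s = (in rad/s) 0.002016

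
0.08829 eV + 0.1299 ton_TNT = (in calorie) 1.299e+08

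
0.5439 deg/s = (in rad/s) 0.009493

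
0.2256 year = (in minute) 1.186e+05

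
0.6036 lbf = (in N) 2.685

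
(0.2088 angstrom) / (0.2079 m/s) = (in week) 1.661e-16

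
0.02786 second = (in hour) 7.739e-06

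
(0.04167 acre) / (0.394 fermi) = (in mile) 2.659e+14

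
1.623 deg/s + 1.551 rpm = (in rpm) 1.821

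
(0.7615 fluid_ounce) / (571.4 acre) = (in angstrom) 0.09739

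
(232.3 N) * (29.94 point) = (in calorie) 0.5864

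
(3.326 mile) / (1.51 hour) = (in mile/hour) 2.203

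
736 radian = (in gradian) 4.686e+04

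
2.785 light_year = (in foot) 8.644e+16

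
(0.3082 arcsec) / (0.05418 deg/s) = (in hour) 4.389e-07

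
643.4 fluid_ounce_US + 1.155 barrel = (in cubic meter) 0.2027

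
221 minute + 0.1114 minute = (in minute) 221.1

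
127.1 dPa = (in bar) 0.0001271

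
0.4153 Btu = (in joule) 438.2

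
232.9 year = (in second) 7.345e+09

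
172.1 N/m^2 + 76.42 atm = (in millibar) 7.743e+04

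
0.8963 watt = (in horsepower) 0.001202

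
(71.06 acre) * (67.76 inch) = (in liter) 4.949e+08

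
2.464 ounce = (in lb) 0.154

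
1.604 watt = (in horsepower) 0.002151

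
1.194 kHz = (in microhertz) 1.194e+09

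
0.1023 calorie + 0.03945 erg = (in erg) 4.28e+06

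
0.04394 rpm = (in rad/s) 0.004601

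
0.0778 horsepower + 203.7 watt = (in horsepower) 0.351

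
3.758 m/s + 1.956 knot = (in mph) 10.66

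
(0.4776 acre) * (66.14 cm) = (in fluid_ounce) 4.323e+07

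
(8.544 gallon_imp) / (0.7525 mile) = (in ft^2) 0.0003452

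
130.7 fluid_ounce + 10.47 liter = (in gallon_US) 3.787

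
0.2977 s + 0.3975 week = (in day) 2.783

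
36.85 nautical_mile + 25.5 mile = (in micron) 1.093e+11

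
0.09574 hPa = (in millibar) 0.09574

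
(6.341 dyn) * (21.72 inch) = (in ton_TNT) 8.361e-15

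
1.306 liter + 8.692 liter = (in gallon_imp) 2.199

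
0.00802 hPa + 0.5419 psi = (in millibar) 37.37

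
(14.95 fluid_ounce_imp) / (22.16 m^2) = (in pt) 0.05434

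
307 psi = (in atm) 20.89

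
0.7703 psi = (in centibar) 5.311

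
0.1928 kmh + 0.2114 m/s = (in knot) 0.515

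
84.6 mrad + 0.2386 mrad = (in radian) 0.08484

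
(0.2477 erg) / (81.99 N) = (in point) 8.564e-07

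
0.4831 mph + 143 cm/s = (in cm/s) 164.6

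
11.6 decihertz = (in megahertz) 1.16e-06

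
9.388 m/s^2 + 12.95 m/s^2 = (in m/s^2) 22.34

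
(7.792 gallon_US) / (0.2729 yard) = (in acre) 2.921e-05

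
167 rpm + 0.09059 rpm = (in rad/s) 17.5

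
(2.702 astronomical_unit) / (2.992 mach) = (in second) 3.968e+08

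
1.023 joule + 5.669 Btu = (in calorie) 1430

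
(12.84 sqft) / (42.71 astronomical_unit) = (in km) 1.867e-16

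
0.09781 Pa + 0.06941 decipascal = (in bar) 1.048e-06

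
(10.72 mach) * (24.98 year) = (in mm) 2.875e+15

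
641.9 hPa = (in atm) 0.6335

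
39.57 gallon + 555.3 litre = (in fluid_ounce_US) 2.384e+04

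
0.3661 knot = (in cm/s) 18.83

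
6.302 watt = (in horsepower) 0.008451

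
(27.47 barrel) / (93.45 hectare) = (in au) 3.124e-17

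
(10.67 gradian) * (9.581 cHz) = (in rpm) 0.1533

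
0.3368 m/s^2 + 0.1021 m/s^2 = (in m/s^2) 0.4389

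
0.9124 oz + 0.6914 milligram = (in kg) 0.02587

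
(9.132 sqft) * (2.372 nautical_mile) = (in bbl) 2.344e+04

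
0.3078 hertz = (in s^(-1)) 0.3078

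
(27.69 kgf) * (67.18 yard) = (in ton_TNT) 3.987e-06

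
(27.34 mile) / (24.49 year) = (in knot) 0.0001107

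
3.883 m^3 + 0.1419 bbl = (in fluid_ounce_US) 1.321e+05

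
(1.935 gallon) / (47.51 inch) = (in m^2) 0.00607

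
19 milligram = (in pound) 4.189e-05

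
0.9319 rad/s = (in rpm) 8.899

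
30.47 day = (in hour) 731.3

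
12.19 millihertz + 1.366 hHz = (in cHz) 1.366e+04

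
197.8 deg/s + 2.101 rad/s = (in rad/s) 5.553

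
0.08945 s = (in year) 2.836e-09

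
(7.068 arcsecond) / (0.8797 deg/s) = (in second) 0.002232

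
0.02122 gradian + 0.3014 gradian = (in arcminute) 17.42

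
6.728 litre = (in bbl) 0.04232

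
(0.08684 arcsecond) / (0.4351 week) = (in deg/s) 9.167e-11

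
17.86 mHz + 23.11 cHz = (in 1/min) 14.94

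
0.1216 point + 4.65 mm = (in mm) 4.693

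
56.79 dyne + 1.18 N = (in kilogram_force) 0.1204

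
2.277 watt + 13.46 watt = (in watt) 15.74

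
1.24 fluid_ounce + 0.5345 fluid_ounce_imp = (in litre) 0.05186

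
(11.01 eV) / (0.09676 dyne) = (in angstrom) 0.01823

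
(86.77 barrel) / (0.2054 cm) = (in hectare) 0.6716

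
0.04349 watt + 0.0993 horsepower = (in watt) 74.09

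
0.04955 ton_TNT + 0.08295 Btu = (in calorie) 4.955e+07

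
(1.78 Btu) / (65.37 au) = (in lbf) 4.317e-11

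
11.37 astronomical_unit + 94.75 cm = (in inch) 6.697e+13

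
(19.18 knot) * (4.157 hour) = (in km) 147.7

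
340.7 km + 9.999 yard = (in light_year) 3.601e-11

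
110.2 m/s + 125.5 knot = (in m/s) 174.8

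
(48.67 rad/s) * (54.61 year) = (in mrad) 8.382e+13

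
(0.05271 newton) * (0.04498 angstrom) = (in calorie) 5.667e-14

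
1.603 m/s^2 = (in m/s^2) 1.603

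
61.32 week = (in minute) 6.181e+05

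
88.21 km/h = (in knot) 47.63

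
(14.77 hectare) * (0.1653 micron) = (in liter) 24.41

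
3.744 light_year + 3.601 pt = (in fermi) 3.542e+31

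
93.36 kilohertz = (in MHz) 0.09336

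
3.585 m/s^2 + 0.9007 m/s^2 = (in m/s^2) 4.486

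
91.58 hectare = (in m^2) 9.158e+05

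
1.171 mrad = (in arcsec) 241.5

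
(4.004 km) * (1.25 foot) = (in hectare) 0.1526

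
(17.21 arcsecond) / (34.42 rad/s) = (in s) 2.424e-06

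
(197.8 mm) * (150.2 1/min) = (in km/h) 1.783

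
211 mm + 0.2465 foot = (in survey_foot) 0.9388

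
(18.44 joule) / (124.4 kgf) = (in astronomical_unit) 1.01e-13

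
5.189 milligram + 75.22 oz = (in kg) 2.132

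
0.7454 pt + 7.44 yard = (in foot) 22.32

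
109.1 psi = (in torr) 5642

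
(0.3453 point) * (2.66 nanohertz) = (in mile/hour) 7.248e-13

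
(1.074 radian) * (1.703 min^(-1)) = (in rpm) 0.2911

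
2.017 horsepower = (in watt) 1504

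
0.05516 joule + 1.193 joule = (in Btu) 0.001183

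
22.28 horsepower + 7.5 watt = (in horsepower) 22.29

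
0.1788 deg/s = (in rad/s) 0.003121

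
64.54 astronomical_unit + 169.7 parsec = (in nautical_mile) 2.827e+15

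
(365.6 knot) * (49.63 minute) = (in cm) 5.601e+07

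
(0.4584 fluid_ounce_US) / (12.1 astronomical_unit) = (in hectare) 7.489e-22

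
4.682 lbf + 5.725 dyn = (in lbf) 4.682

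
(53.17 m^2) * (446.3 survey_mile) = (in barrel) 2.402e+08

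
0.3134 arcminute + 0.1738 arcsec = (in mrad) 0.09201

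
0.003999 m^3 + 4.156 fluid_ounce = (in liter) 4.122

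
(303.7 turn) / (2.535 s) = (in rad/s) 752.7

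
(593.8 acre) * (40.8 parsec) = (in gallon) 7.992e+26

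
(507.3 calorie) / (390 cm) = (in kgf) 55.5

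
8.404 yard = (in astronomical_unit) 5.137e-11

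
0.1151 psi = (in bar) 0.007936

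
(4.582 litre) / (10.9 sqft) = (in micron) 4525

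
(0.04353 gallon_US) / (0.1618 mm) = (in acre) 0.0002517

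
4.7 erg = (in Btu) 4.455e-10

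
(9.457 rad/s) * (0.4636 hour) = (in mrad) 1.578e+07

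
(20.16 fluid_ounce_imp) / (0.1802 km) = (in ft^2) 3.422e-05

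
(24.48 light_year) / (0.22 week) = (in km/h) 6.266e+12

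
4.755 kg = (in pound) 10.48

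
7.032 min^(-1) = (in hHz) 0.001172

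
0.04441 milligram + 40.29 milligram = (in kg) 4.033e-05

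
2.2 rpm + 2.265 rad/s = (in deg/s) 143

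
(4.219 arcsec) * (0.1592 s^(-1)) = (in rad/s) 3.256e-06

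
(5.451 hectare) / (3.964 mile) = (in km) 0.008545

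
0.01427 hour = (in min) 0.8562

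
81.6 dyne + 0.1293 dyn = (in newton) 0.0008173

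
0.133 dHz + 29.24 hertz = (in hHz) 0.2925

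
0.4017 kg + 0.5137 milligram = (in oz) 14.17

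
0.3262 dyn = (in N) 3.262e-06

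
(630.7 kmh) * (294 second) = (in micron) 5.151e+10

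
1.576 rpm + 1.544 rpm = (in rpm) 3.12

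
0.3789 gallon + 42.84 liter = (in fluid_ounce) 1497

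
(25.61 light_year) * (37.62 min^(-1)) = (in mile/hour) 3.398e+17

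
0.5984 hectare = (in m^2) 5984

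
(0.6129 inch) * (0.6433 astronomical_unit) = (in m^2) 1.498e+09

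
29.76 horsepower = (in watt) 2.219e+04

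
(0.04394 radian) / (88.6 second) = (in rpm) 0.004736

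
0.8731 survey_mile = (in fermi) 1.405e+18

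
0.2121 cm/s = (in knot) 0.004123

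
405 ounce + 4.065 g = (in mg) 1.149e+07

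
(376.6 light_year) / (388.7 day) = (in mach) 3.116e+08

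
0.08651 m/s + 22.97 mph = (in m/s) 10.36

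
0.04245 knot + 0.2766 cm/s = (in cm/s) 2.46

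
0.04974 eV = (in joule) 7.969e-21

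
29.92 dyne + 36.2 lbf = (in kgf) 16.42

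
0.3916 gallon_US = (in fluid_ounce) 50.12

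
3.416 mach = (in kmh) 4187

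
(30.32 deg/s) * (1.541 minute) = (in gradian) 3115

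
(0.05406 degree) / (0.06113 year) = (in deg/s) 2.804e-08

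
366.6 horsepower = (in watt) 2.734e+05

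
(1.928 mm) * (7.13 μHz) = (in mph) 3.075e-08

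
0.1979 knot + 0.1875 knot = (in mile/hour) 0.4435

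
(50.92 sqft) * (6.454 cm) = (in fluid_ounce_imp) 1.075e+04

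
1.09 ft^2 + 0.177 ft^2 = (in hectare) 1.177e-05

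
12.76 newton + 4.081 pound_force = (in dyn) 3.091e+06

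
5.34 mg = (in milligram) 5.34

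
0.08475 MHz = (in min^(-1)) 5.085e+06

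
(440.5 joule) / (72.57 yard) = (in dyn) 6.638e+05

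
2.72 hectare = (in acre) 6.721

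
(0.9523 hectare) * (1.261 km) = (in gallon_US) 3.172e+09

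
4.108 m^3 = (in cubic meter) 4.108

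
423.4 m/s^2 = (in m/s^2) 423.4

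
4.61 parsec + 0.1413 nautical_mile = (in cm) 1.422e+19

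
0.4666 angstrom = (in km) 4.666e-14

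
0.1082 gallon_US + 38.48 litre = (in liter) 38.89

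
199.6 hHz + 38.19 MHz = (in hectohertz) 3.821e+05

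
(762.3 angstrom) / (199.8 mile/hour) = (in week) 1.411e-15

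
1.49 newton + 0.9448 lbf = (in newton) 5.693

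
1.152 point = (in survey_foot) 0.001333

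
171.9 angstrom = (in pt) 4.873e-05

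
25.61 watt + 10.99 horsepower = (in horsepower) 11.02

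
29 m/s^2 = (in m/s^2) 29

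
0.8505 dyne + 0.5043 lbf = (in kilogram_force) 0.2287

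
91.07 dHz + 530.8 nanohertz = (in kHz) 0.009107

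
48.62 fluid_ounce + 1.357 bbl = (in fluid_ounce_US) 7344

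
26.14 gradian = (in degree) 23.53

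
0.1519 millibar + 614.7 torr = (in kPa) 81.97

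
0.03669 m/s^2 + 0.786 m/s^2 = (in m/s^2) 0.8227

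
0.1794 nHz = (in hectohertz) 1.794e-12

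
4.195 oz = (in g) 118.9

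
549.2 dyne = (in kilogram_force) 0.00056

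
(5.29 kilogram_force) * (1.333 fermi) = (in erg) 6.915e-07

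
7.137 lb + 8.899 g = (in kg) 3.246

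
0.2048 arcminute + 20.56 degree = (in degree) 20.56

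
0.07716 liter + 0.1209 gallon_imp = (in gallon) 0.1656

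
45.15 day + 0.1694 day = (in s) 3.916e+06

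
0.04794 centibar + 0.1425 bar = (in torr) 107.2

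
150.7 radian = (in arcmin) 5.181e+05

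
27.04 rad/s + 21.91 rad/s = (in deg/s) 2805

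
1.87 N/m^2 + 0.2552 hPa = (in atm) 0.0002703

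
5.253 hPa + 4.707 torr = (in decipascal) 1.153e+04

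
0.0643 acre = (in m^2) 260.2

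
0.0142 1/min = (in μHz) 236.7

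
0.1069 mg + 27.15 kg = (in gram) 2.715e+04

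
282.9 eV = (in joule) 4.533e-17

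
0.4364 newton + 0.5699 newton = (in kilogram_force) 0.1026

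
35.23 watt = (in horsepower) 0.04724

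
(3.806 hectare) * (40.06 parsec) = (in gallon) 1.243e+25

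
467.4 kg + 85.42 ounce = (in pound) 1036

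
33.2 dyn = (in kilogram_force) 3.385e-05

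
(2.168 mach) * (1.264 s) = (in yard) 1020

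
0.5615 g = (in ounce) 0.01981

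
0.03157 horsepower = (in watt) 23.54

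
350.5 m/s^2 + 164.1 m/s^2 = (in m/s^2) 514.6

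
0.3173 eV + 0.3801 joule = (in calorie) 0.09085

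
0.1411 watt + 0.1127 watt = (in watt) 0.2538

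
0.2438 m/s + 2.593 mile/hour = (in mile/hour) 3.138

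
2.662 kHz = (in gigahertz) 2.662e-06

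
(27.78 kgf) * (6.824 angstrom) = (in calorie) 4.443e-08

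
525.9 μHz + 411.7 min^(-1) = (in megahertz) 6.862e-06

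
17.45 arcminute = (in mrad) 5.076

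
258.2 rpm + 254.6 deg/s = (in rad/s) 31.48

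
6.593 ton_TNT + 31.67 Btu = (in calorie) 6.593e+09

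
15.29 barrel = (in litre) 2431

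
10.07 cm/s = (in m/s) 0.1007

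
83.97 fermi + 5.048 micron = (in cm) 0.0005048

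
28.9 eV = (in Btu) 4.389e-21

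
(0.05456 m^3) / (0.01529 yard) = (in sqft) 42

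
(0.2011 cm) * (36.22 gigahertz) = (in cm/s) 7.284e+09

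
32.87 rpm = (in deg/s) 197.2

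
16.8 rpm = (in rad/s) 1.759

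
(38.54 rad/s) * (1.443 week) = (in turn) 5.353e+06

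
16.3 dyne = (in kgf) 1.662e-05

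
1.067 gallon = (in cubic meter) 0.004039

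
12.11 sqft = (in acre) 0.000278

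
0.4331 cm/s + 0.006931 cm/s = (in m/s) 0.0044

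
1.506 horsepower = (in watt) 1123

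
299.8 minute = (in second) 1.799e+04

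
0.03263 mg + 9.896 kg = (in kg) 9.896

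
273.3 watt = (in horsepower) 0.3665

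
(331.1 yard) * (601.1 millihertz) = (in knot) 353.8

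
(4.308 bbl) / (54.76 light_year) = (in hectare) 1.322e-22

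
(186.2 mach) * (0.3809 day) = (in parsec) 6.762e-08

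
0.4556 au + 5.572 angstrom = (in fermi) 6.816e+25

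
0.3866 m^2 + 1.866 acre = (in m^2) 7552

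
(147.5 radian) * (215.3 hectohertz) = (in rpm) 3.033e+07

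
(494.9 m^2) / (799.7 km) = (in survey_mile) 3.845e-07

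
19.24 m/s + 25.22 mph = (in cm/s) 3051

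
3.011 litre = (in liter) 3.011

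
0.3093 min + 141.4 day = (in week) 20.2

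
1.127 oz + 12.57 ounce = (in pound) 0.8561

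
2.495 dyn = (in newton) 2.495e-05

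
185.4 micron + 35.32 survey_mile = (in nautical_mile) 30.69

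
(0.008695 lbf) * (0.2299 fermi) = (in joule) 8.892e-18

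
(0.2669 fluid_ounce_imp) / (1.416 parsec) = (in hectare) 1.736e-26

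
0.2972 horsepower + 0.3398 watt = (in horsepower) 0.2977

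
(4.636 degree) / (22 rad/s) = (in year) 1.166e-10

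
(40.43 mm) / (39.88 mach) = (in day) 3.446e-11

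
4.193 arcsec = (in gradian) 0.001294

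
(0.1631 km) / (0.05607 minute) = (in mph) 108.4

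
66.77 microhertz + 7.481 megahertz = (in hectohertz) 7.481e+04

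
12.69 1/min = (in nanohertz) 2.115e+08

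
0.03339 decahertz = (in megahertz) 3.339e-07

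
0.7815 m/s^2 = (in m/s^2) 0.7815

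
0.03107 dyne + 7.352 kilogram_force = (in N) 72.1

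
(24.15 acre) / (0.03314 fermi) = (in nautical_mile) 1.592e+18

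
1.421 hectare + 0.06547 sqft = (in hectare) 1.421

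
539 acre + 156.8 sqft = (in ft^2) 2.348e+07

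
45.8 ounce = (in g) 1298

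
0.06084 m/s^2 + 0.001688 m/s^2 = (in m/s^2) 0.06253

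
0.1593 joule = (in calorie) 0.03807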